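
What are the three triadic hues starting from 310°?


Triadic: equally spaced at 120° intervals
H1 = 310°
H2 = (310 + 120) mod 360 = 70°
H3 = (310 + 240) mod 360 = 190°
Triadic = 310°, 70°, 190°


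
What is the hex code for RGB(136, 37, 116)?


R = 136 → 88 (hex)
G = 37 → 25 (hex)
B = 116 → 74 (hex)
Hex = #882574


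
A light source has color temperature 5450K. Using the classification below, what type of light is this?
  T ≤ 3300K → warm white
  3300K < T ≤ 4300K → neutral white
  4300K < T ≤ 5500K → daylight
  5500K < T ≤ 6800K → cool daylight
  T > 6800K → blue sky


Temperature: 5450K
4300K < 5450K ≤ 5500K → daylight
Classification: daylight


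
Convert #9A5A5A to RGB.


9A → 154 (R)
5A → 90 (G)
5A → 90 (B)
= RGB(154, 90, 90)


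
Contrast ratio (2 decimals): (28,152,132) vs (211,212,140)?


Linearize each sRGB channel c=v/255: c/12.92 if c ≤ 0.04045 else ((c+0.055)/1.055)^2.4
L = 0.2126×R_lin + 0.7152×G_lin + 0.0722×B_lin
Color 1 (28,152,132):
  R=28: 28/255≈0.1098 > 0.04045 → ((0.1098+0.055)/1.055)^2.4 ≈ 0.01161
  G=152: 152/255≈0.5961 > 0.04045 → ((0.5961+0.055)/1.055)^2.4 ≈ 0.31399
  B=132: 132/255≈0.5176 > 0.04045 → ((0.5176+0.055)/1.055)^2.4 ≈ 0.23074
  L1 = 0.2126×0.01161 + 0.7152×0.31399 + 0.0722×0.23074 ≈ 0.24369
Color 2 (211,212,140):
  R=211: 211/255≈0.8275 > 0.04045 → ((0.8275+0.055)/1.055)^2.4 ≈ 0.65141
  G=212: 212/255≈0.8314 > 0.04045 → ((0.8314+0.055)/1.055)^2.4 ≈ 0.65837
  B=140: 140/255≈0.5490 > 0.04045 → ((0.5490+0.055)/1.055)^2.4 ≈ 0.26225
  L2 = 0.2126×0.65141 + 0.7152×0.65837 + 0.0722×0.26225 ≈ 0.62829
Lighter = 0.62829, Darker = 0.24369
Ratio = (L_lighter + 0.05) / (L_darker + 0.05)
Ratio = (0.62829 + 0.05) / (0.24369 + 0.05) = 0.67829 / 0.29369 ≈ 2.3095
Ratio ≈ 2.31:1


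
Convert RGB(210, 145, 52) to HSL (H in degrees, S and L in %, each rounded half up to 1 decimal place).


Normalize: R'=210/255≈0.8235, G'=145/255≈0.5686, B'=52/255≈0.2039
Max=210/255, Min=52/255, Δ=Max-Min=158/255
L = (Max+Min)/2 = (210+52)/510 = 262/510 = 0.51372… → L = 51.4%
L > 0.5 → S = Δ/(2-Max-Min) = 158/(510-210-52) = 158/248 = 0.63709… → S = 63.7%
(the 1/255 factors cancel in S and H, so raw channel differences can be used)
Max is R' → H = 60 × (((G-B)/Δ) mod 6) = 60 × (((145-52)/158) mod 6)
  93/158 = 0.5886…
  H = 60 × 0.5886… = 35.316…° → H = 35.3°
= HSL(35.3°, 63.7%, 51.4%)


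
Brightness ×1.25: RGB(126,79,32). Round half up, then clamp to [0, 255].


Multiply each channel by 1.25, round half up, clamp to [0, 255]
R: 126×1.25 = 157.5 → round → 158
G: 79×1.25 = 98.75 → round → 99
B: 32×1.25 = 40
= RGB(158, 99, 40)


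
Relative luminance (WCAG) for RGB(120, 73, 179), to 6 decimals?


Linearize each channel (sRGB transfer function): c = v/255; c_lin = c/12.92 if c ≤ 0.04045, else ((c+0.055)/1.055)^2.4
  R: 120/255 ≈ 0.470588 > 0.04045 → ((0.470588+0.055)/1.055)^2.4 ≈ 0.187821
  G: 73/255 ≈ 0.286275 > 0.04045 → ((0.286275+0.055)/1.055)^2.4 ≈ 0.066626
  B: 179/255 ≈ 0.701961 > 0.04045 → ((0.701961+0.055)/1.055)^2.4 ≈ 0.450786
R_lin = 0.187821, G_lin = 0.066626, B_lin = 0.450786
L = 0.2126×R + 0.7152×G + 0.0722×B
L = 0.2126×0.187821 + 0.7152×0.066626 + 0.0722×0.450786
L ≈ 0.120128


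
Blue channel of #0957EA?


Color: #0957EA
R = 09 = 9
G = 57 = 87
B = EA = 234
Blue = 234


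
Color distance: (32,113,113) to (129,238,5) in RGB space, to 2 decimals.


d = √[(R₁-R₂)² + (G₁-G₂)² + (B₁-B₂)²]
d = √[(32-129)² + (113-238)² + (113-5)²]
d = √[9409 + 15625 + 11664]
d = √36698
d ≈ 191.57


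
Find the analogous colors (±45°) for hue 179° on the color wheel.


Base hue: 179°
Left analog: (179 - 45) mod 360 = 134°
Right analog: (179 + 45) mod 360 = 224°
Analogous hues = 134° and 224°


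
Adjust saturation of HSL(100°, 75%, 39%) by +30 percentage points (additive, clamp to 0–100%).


Original S = 75%
Adjustment = +30 percentage points
New S = 75 + (30) = 105
Clamp to [0, 100] → 100
= HSL(100°, 100%, 39%)


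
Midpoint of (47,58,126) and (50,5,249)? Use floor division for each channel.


Midpoint: each channel = ⌊(C₁+C₂)/2⌋
R: ⌊(47+50)/2⌋ = 48
G: ⌊(58+5)/2⌋ = 31
B: ⌊(126+249)/2⌋ = 187
= RGB(48, 31, 187)


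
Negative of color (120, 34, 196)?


Invert: (255-R, 255-G, 255-B)
R: 255-120 = 135
G: 255-34 = 221
B: 255-196 = 59
= RGB(135, 221, 59)


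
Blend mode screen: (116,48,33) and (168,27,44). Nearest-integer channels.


Screen: C = 255 - (255-A)×(255-B)/255, rounded to nearest integer
R: 255 - (255-116)×(255-168)/255 = 255 - 12093/255 ≈ 255 - 47.424 = 207.576 → 208
G: 255 - (255-48)×(255-27)/255 = 255 - 47196/255 ≈ 255 - 185.082 = 69.918 → 70
B: 255 - (255-33)×(255-44)/255 = 255 - 46842/255 ≈ 255 - 183.694 = 71.306 → 71
= RGB(208, 70, 71)


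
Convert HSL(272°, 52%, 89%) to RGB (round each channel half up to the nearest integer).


H=272°, S=0.52, L=0.89
C = (1-|2L-1|)×S = (1-|0.78|)×0.52 = 0.1144
H' = H/60 = 272/60 ≈ 4.5333; X = C×(1-|H' mod 2 - 1|) ≈ 0.0610
m = L - C/2 = 0.89 - 0.0572 = 0.8328
Sector ⌊H'⌋ = 4 → (R',G',B') = (≈0.0610, 0.0, 0.1144)
RGB = ((R'+m)×255, (G'+m)×255, (B'+m)×255) = (227.9224, 212.364, 241.536)
Round half up → RGB(228, 212, 242)


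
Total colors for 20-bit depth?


Colors = 2^bits = 2^20
= 1,048,576 colors


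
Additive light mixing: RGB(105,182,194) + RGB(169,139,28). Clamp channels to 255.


Additive: each channel = min(255, C₁+C₂)
R: 105+169 = 274 → 255
G: 182+139 = 321 → 255
B: 194+28 = 222 → 222
= RGB(255, 255, 222)


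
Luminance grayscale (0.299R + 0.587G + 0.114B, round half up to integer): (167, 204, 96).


Gray = 0.299×R + 0.587×G + 0.114×B
Gray = 0.299×167 + 0.587×204 + 0.114×96
Gray = 49.933 + 119.748 + 10.944
Gray = 180.625 → round half up → 181
Gray = 181


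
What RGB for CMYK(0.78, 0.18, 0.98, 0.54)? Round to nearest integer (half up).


R = 255 × (1-C) × (1-K) = 255 × 0.22 × 0.46 = 25.806 → 26
G = 255 × (1-M) × (1-K) = 255 × 0.82 × 0.46 = 96.186 → 96
B = 255 × (1-Y) × (1-K) = 255 × 0.02 × 0.46 = 2.346 → 2
= RGB(26, 96, 2)


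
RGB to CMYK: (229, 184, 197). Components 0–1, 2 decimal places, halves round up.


R'=229/255≈0.8980, G'=184/255≈0.7216, B'=197/255≈0.7725
K = 1 - max(R',G',B') = 1 - 229/255 = 26/255 = 0.10196… → 0.10
(1-R'-K)/(1-K) simplifies to (max-R)/max with max = 229:
C = (229-229)/229 = 0/229 = 0 → 0.00
M = (229-184)/229 = 45/229 = 0.19650… → 0.20
Y = (229-197)/229 = 32/229 = 0.13973… → 0.14
= CMYK(0.00, 0.20, 0.14, 0.10)


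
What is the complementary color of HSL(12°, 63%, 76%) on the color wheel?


Complement = opposite side of color wheel = hue + 180°
H' = (12 + 180) mod 360 = 192°
S and L unchanged.
= HSL(192°, 63%, 76%)


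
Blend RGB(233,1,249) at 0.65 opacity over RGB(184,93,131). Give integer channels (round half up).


C = α×F + (1-α)×B, with 1-α = 0.35
R: 0.65×233 + 0.35×184 = 151.45 + 64.40 = 215.85 → 216
G: 0.65×1 + 0.35×93 = 0.65 + 32.55 = 33.20 → 33
B: 0.65×249 + 0.35×131 = 161.85 + 45.85 = 207.70 → 208
= RGB(216, 33, 208)


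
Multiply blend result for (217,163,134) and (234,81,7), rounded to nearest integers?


Multiply: C = A×B/255, rounded to nearest integer
R: 217×234/255 = 50778/255 ≈ 199.129 → 199
G: 163×81/255 = 13203/255 ≈ 51.776 → 52
B: 134×7/255 = 938/255 ≈ 3.678 → 4
= RGB(199, 52, 4)


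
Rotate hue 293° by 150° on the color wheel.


New hue = (H + rotation) mod 360
New hue = (293 + 150) mod 360
= 443 mod 360
= 83°


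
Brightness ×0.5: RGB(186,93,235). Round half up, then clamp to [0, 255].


Multiply each channel by 0.5, round half up, clamp to [0, 255]
R: 186×0.5 = 93
G: 93×0.5 = 46.5 → round → 47
B: 235×0.5 = 117.5 → round → 118
= RGB(93, 47, 118)


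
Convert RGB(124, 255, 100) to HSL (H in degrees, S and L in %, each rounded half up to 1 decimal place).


Normalize: R'=124/255≈0.4863, G'=255/255≈1.0000, B'=100/255≈0.3922
Max=255/255, Min=100/255, Δ=Max-Min=155/255
L = (Max+Min)/2 = (255+100)/510 = 355/510 = 0.69607… → L = 69.6%
L > 0.5 → S = Δ/(2-Max-Min) = 155/(510-255-100) = 155/155 = 1 → S = 100.0%
(the 1/255 factors cancel in S and H, so raw channel differences can be used)
Max is G' → H = 60 × ((B-R)/Δ + 2) = 60 × ((100-124)/155 + 2)
  -24/155 + 2 = -0.1548… + 2 = 1.8451…
  H = 60 × 1.8451… = 110.709…° → H = 110.7°
= HSL(110.7°, 100.0%, 69.6%)


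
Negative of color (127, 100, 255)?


Invert: (255-R, 255-G, 255-B)
R: 255-127 = 128
G: 255-100 = 155
B: 255-255 = 0
= RGB(128, 155, 0)


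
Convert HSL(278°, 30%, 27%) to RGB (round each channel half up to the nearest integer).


H=278°, S=0.30, L=0.27
C = (1-|2L-1|)×S = (1-|-0.46|)×0.30 = 0.162
H' = H/60 = 278/60 ≈ 4.6333; X = C×(1-|H' mod 2 - 1|) = 0.1026
m = L - C/2 = 0.27 - 0.081 = 0.189
Sector ⌊H'⌋ = 4 → (R',G',B') = (0.1026, 0.0, 0.162)
RGB = ((R'+m)×255, (G'+m)×255, (B'+m)×255) = (74.358, 48.195, 89.505)
Round half up → RGB(74, 48, 90)


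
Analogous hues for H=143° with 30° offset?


Base hue: 143°
Left analog: (143 - 30) mod 360 = 113°
Right analog: (143 + 30) mod 360 = 173°
Analogous hues = 113° and 173°


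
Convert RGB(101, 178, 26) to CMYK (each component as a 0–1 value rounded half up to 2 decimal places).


R'=101/255≈0.3961, G'=178/255≈0.6980, B'=26/255≈0.1020
K = 1 - max(R',G',B') = 1 - 178/255 = 77/255 = 0.30196… → 0.30
(1-R'-K)/(1-K) simplifies to (max-R)/max with max = 178:
C = (178-101)/178 = 77/178 = 0.43258… → 0.43
M = (178-178)/178 = 0/178 = 0 → 0.00
Y = (178-26)/178 = 152/178 = 0.85393… → 0.85
= CMYK(0.43, 0.00, 0.85, 0.30)


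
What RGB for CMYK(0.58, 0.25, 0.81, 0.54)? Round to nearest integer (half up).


R = 255 × (1-C) × (1-K) = 255 × 0.42 × 0.46 = 49.266 → 49
G = 255 × (1-M) × (1-K) = 255 × 0.75 × 0.46 = 87.975 → 88
B = 255 × (1-Y) × (1-K) = 255 × 0.19 × 0.46 = 22.287 → 22
= RGB(49, 88, 22)


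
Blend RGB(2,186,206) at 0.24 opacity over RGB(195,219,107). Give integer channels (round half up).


C = α×F + (1-α)×B, with 1-α = 0.76
R: 0.24×2 + 0.76×195 = 0.48 + 148.20 = 148.68 → 149
G: 0.24×186 + 0.76×219 = 44.64 + 166.44 = 211.08 → 211
B: 0.24×206 + 0.76×107 = 49.44 + 81.32 = 130.76 → 131
= RGB(149, 211, 131)


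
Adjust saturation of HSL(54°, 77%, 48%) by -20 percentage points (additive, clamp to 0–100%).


Original S = 77%
Adjustment = -20 percentage points
New S = 77 + (-20) = 57
Clamp to [0, 100] → 57
= HSL(54°, 57%, 48%)


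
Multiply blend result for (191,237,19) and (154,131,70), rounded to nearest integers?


Multiply: C = A×B/255, rounded to nearest integer
R: 191×154/255 = 29414/255 ≈ 115.349 → 115
G: 237×131/255 = 31047/255 ≈ 121.753 → 122
B: 19×70/255 = 1330/255 ≈ 5.216 → 5
= RGB(115, 122, 5)


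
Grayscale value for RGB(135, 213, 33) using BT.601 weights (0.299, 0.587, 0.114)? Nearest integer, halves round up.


Gray = 0.299×R + 0.587×G + 0.114×B
Gray = 0.299×135 + 0.587×213 + 0.114×33
Gray = 40.365 + 125.031 + 3.762
Gray = 169.158 → round half up → 169
Gray = 169


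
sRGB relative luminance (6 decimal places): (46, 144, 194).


Linearize each channel (sRGB transfer function): c = v/255; c_lin = c/12.92 if c ≤ 0.04045, else ((c+0.055)/1.055)^2.4
  R: 46/255 ≈ 0.180392 > 0.04045 → ((0.180392+0.055)/1.055)^2.4 ≈ 0.027321
  G: 144/255 ≈ 0.564706 > 0.04045 → ((0.564706+0.055)/1.055)^2.4 ≈ 0.278894
  B: 194/255 ≈ 0.760784 > 0.04045 → ((0.760784+0.055)/1.055)^2.4 ≈ 0.539479
R_lin = 0.027321, G_lin = 0.278894, B_lin = 0.539479
L = 0.2126×R + 0.7152×G + 0.0722×B
L = 0.2126×0.027321 + 0.7152×0.278894 + 0.0722×0.539479
L ≈ 0.244224


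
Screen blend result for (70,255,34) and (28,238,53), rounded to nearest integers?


Screen: C = 255 - (255-A)×(255-B)/255, rounded to nearest integer
R: 255 - (255-70)×(255-28)/255 = 255 - 41995/255 ≈ 255 - 164.686 = 90.314 → 90
G: 255 - (255-255)×(255-238)/255 = 255 - 0/255 ≈ 255 - 0.000 = 255.000 → 255
B: 255 - (255-34)×(255-53)/255 = 255 - 44642/255 ≈ 255 - 175.067 = 79.933 → 80
= RGB(90, 255, 80)


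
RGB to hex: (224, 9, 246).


R = 224 → E0 (hex)
G = 9 → 09 (hex)
B = 246 → F6 (hex)
Hex = #E009F6


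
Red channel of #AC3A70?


Color: #AC3A70
R = AC = 172
G = 3A = 58
B = 70 = 112
Red = 172


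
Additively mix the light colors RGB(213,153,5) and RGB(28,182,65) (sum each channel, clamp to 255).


Additive: each channel = min(255, C₁+C₂)
R: 213+28 = 241 → 241
G: 153+182 = 335 → 255
B: 5+65 = 70 → 70
= RGB(241, 255, 70)


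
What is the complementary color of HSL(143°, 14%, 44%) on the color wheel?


Complement = opposite side of color wheel = hue + 180°
H' = (143 + 180) mod 360 = 323°
S and L unchanged.
= HSL(323°, 14%, 44%)


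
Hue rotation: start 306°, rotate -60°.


New hue = (H + rotation) mod 360
New hue = (306 -60) mod 360
= 246 mod 360
= 246°


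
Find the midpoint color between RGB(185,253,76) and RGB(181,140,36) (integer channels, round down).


Midpoint: each channel = ⌊(C₁+C₂)/2⌋
R: ⌊(185+181)/2⌋ = 183
G: ⌊(253+140)/2⌋ = 196
B: ⌊(76+36)/2⌋ = 56
= RGB(183, 196, 56)


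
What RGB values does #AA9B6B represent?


AA → 170 (R)
9B → 155 (G)
6B → 107 (B)
= RGB(170, 155, 107)


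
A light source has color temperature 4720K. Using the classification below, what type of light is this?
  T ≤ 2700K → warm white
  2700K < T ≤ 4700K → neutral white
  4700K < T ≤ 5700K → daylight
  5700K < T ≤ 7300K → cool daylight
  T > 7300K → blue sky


Temperature: 4720K
4700K < 4720K ≤ 5700K → daylight
Classification: daylight


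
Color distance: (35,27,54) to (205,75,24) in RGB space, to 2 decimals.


d = √[(R₁-R₂)² + (G₁-G₂)² + (B₁-B₂)²]
d = √[(35-205)² + (27-75)² + (54-24)²]
d = √[28900 + 2304 + 900]
d = √32104
d ≈ 179.18


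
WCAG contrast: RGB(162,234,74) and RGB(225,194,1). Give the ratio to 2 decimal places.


Linearize each sRGB channel c=v/255: c/12.92 if c ≤ 0.04045 else ((c+0.055)/1.055)^2.4
L = 0.2126×R_lin + 0.7152×G_lin + 0.0722×B_lin
Color 1 (162,234,74):
  R=162: 162/255≈0.6353 > 0.04045 → ((0.6353+0.055)/1.055)^2.4 ≈ 0.36131
  G=234: 234/255≈0.9176 > 0.04045 → ((0.9176+0.055)/1.055)^2.4 ≈ 0.82279
  B=74: 74/255≈0.2902 > 0.04045 → ((0.2902+0.055)/1.055)^2.4 ≈ 0.06848
  L1 = 0.2126×0.36131 + 0.7152×0.82279 + 0.0722×0.06848 ≈ 0.67021
Color 2 (225,194,1):
  R=225: 225/255≈0.8824 > 0.04045 → ((0.8824+0.055)/1.055)^2.4 ≈ 0.75294
  G=194: 194/255≈0.7608 > 0.04045 → ((0.7608+0.055)/1.055)^2.4 ≈ 0.53948
  B=1: 1/255≈0.0039 ≤ 0.04045 → 0.0039/12.92 ≈ 0.00030
  L2 = 0.2126×0.75294 + 0.7152×0.53948 + 0.0722×0.00030 ≈ 0.54593
Lighter = 0.67021, Darker = 0.54593
Ratio = (L_lighter + 0.05) / (L_darker + 0.05)
Ratio = (0.67021 + 0.05) / (0.54593 + 0.05) = 0.72021 / 0.59593 ≈ 1.2085
Ratio ≈ 1.21:1


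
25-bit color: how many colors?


Colors = 2^bits = 2^25
= 33,554,432 colors


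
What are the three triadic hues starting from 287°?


Triadic: equally spaced at 120° intervals
H1 = 287°
H2 = (287 + 120) mod 360 = 47°
H3 = (287 + 240) mod 360 = 167°
Triadic = 287°, 47°, 167°


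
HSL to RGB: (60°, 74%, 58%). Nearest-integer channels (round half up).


H=60°, S=0.74, L=0.58
C = (1-|2L-1|)×S = (1-|0.16|)×0.74 = 0.6216
H' = H/60 = 60/60 ≈ 1.0000; X = C×(1-|H' mod 2 - 1|) = 0.6216
m = L - C/2 = 0.58 - 0.3108 = 0.2692
Sector ⌊H'⌋ = 1 → (R',G',B') = (0.6216, 0.6216, 0.0)
RGB = ((R'+m)×255, (G'+m)×255, (B'+m)×255) = (227.154, 227.154, 68.646)
Round half up → RGB(227, 227, 69)


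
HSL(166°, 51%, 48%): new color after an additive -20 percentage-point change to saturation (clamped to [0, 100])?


Original S = 51%
Adjustment = -20 percentage points
New S = 51 + (-20) = 31
Clamp to [0, 100] → 31
= HSL(166°, 31%, 48%)


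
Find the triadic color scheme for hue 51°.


Triadic: equally spaced at 120° intervals
H1 = 51°
H2 = (51 + 120) mod 360 = 171°
H3 = (51 + 240) mod 360 = 291°
Triadic = 51°, 171°, 291°


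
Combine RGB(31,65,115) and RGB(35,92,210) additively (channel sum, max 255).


Additive: each channel = min(255, C₁+C₂)
R: 31+35 = 66 → 66
G: 65+92 = 157 → 157
B: 115+210 = 325 → 255
= RGB(66, 157, 255)


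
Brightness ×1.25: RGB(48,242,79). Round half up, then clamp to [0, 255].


Multiply each channel by 1.25, round half up, clamp to [0, 255]
R: 48×1.25 = 60
G: 242×1.25 = 302.5 → round → 303 → clamp → 255
B: 79×1.25 = 98.75 → round → 99
= RGB(60, 255, 99)


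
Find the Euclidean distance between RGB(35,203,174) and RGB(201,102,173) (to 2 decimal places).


d = √[(R₁-R₂)² + (G₁-G₂)² + (B₁-B₂)²]
d = √[(35-201)² + (203-102)² + (174-173)²]
d = √[27556 + 10201 + 1]
d = √37758
d ≈ 194.31


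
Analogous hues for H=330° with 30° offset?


Base hue: 330°
Left analog: (330 - 30) mod 360 = 300°
Right analog: (330 + 30) mod 360 = 0°
Analogous hues = 300° and 0°


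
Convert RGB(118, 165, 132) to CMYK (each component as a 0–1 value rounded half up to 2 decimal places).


R'=118/255≈0.4627, G'=165/255≈0.6471, B'=132/255≈0.5176
K = 1 - max(R',G',B') = 1 - 165/255 = 90/255 = 0.35294… → 0.35
(1-R'-K)/(1-K) simplifies to (max-R)/max with max = 165:
C = (165-118)/165 = 47/165 = 0.28484… → 0.28
M = (165-165)/165 = 0/165 = 0 → 0.00
Y = (165-132)/165 = 33/165 = 0.2 → 0.20
= CMYK(0.28, 0.00, 0.20, 0.35)


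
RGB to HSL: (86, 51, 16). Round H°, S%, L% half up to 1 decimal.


Normalize: R'=86/255≈0.3373, G'=51/255≈0.2000, B'=16/255≈0.0627
Max=86/255, Min=16/255, Δ=Max-Min=70/255
L = (Max+Min)/2 = (86+16)/510 = 102/510 = 0.2 → L = 20.0%
L ≤ 0.5 → S = Δ/(Max+Min) = 70/(86+16) = 70/102 = 0.68627… → S = 68.6%
(the 1/255 factors cancel in S and H, so raw channel differences can be used)
Max is R' → H = 60 × (((G-B)/Δ) mod 6) = 60 × (((51-16)/70) mod 6)
  35/70 = 0.5
  H = 60 × 0.5 = 30° → H = 30.0°
= HSL(30.0°, 68.6%, 20.0%)


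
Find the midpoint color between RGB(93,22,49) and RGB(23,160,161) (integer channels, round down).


Midpoint: each channel = ⌊(C₁+C₂)/2⌋
R: ⌊(93+23)/2⌋ = 58
G: ⌊(22+160)/2⌋ = 91
B: ⌊(49+161)/2⌋ = 105
= RGB(58, 91, 105)


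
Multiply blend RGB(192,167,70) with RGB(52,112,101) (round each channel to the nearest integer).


Multiply: C = A×B/255, rounded to nearest integer
R: 192×52/255 = 9984/255 ≈ 39.153 → 39
G: 167×112/255 = 18704/255 ≈ 73.349 → 73
B: 70×101/255 = 7070/255 ≈ 27.725 → 28
= RGB(39, 73, 28)


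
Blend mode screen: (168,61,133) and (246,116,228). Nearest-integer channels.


Screen: C = 255 - (255-A)×(255-B)/255, rounded to nearest integer
R: 255 - (255-168)×(255-246)/255 = 255 - 783/255 ≈ 255 - 3.071 = 251.929 → 252
G: 255 - (255-61)×(255-116)/255 = 255 - 26966/255 ≈ 255 - 105.749 = 149.251 → 149
B: 255 - (255-133)×(255-228)/255 = 255 - 3294/255 ≈ 255 - 12.918 = 242.082 → 242
= RGB(252, 149, 242)


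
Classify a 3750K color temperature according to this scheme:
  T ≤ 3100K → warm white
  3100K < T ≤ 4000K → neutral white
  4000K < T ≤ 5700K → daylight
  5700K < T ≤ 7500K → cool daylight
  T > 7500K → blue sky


Temperature: 3750K
3100K < 3750K ≤ 4000K → neutral white
Classification: neutral white


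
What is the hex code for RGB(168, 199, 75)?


R = 168 → A8 (hex)
G = 199 → C7 (hex)
B = 75 → 4B (hex)
Hex = #A8C74B


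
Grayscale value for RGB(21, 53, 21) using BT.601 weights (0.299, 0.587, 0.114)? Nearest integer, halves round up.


Gray = 0.299×R + 0.587×G + 0.114×B
Gray = 0.299×21 + 0.587×53 + 0.114×21
Gray = 6.279 + 31.111 + 2.394
Gray = 39.784 → round half up → 40
Gray = 40


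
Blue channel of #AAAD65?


Color: #AAAD65
R = AA = 170
G = AD = 173
B = 65 = 101
Blue = 101


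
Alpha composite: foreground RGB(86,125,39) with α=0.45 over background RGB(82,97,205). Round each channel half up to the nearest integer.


C = α×F + (1-α)×B, with 1-α = 0.55
R: 0.45×86 + 0.55×82 = 38.70 + 45.10 = 83.80 → 84
G: 0.45×125 + 0.55×97 = 56.25 + 53.35 = 109.60 → 110
B: 0.45×39 + 0.55×205 = 17.55 + 112.75 = 130.30 → 130
= RGB(84, 110, 130)


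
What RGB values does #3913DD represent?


39 → 57 (R)
13 → 19 (G)
DD → 221 (B)
= RGB(57, 19, 221)


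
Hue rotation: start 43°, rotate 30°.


New hue = (H + rotation) mod 360
New hue = (43 + 30) mod 360
= 73 mod 360
= 73°


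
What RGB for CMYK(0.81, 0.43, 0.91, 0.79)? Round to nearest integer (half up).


R = 255 × (1-C) × (1-K) = 255 × 0.19 × 0.21 = 10.1745 → 10
G = 255 × (1-M) × (1-K) = 255 × 0.57 × 0.21 = 30.5235 → 31
B = 255 × (1-Y) × (1-K) = 255 × 0.09 × 0.21 = 4.8195 → 5
= RGB(10, 31, 5)


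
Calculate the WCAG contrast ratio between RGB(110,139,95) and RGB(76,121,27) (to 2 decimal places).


Linearize each sRGB channel c=v/255: c/12.92 if c ≤ 0.04045 else ((c+0.055)/1.055)^2.4
L = 0.2126×R_lin + 0.7152×G_lin + 0.0722×B_lin
Color 1 (110,139,95):
  R=110: 110/255≈0.4314 > 0.04045 → ((0.4314+0.055)/1.055)^2.4 ≈ 0.15593
  G=139: 139/255≈0.5451 > 0.04045 → ((0.5451+0.055)/1.055)^2.4 ≈ 0.25818
  B=95: 95/255≈0.3725 > 0.04045 → ((0.3725+0.055)/1.055)^2.4 ≈ 0.11444
  L1 = 0.2126×0.15593 + 0.7152×0.25818 + 0.0722×0.11444 ≈ 0.22606
Color 2 (76,121,27):
  R=76: 76/255≈0.2980 > 0.04045 → ((0.2980+0.055)/1.055)^2.4 ≈ 0.07227
  G=121: 121/255≈0.4745 > 0.04045 → ((0.4745+0.055)/1.055)^2.4 ≈ 0.19120
  B=27: 27/255≈0.1059 > 0.04045 → ((0.1059+0.055)/1.055)^2.4 ≈ 0.01096
  L2 = 0.2126×0.07227 + 0.7152×0.19120 + 0.0722×0.01096 ≈ 0.15290
Lighter = 0.22606, Darker = 0.15290
Ratio = (L_lighter + 0.05) / (L_darker + 0.05)
Ratio = (0.22606 + 0.05) / (0.15290 + 0.05) = 0.27606 / 0.20290 ≈ 1.3606
Ratio ≈ 1.36:1


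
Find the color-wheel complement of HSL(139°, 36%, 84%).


Complement = opposite side of color wheel = hue + 180°
H' = (139 + 180) mod 360 = 319°
S and L unchanged.
= HSL(319°, 36%, 84%)


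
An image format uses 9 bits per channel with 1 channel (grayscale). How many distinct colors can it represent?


Total bits = 9 bits/channel × 1 channels = 9 bits
Distinct colors = 2^9
= 512 colors


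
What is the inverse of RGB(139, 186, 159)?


Invert: (255-R, 255-G, 255-B)
R: 255-139 = 116
G: 255-186 = 69
B: 255-159 = 96
= RGB(116, 69, 96)


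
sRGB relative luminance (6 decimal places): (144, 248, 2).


Linearize each channel (sRGB transfer function): c = v/255; c_lin = c/12.92 if c ≤ 0.04045, else ((c+0.055)/1.055)^2.4
  R: 144/255 ≈ 0.564706 > 0.04045 → ((0.564706+0.055)/1.055)^2.4 ≈ 0.278894
  G: 248/255 ≈ 0.972549 > 0.04045 → ((0.972549+0.055)/1.055)^2.4 ≈ 0.938686
  B: 2/255 ≈ 0.007843 ≤ 0.04045 → 0.007843/12.92 ≈ 0.000607
R_lin = 0.278894, G_lin = 0.938686, B_lin = 0.000607
L = 0.2126×R + 0.7152×G + 0.0722×B
L = 0.2126×0.278894 + 0.7152×0.938686 + 0.0722×0.000607
L ≈ 0.730685


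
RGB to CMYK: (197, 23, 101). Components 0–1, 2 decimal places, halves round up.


R'=197/255≈0.7725, G'=23/255≈0.0902, B'=101/255≈0.3961
K = 1 - max(R',G',B') = 1 - 197/255 = 58/255 = 0.22745… → 0.23
(1-R'-K)/(1-K) simplifies to (max-R)/max with max = 197:
C = (197-197)/197 = 0/197 = 0 → 0.00
M = (197-23)/197 = 174/197 = 0.88324… → 0.88
Y = (197-101)/197 = 96/197 = 0.48730… → 0.49
= CMYK(0.00, 0.88, 0.49, 0.23)


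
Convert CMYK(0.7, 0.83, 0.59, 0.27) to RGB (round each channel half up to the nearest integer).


R = 255 × (1-C) × (1-K) = 255 × 0.30 × 0.73 = 55.845 → 56
G = 255 × (1-M) × (1-K) = 255 × 0.17 × 0.73 = 31.6455 → 32
B = 255 × (1-Y) × (1-K) = 255 × 0.41 × 0.73 = 76.3215 → 76
= RGB(56, 32, 76)


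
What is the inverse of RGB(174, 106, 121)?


Invert: (255-R, 255-G, 255-B)
R: 255-174 = 81
G: 255-106 = 149
B: 255-121 = 134
= RGB(81, 149, 134)


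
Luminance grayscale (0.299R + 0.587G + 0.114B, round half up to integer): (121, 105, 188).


Gray = 0.299×R + 0.587×G + 0.114×B
Gray = 0.299×121 + 0.587×105 + 0.114×188
Gray = 36.179 + 61.635 + 21.432
Gray = 119.246 → round half up → 119
Gray = 119


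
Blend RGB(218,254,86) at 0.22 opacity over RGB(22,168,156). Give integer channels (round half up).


C = α×F + (1-α)×B, with 1-α = 0.78
R: 0.22×218 + 0.78×22 = 47.96 + 17.16 = 65.12 → 65
G: 0.22×254 + 0.78×168 = 55.88 + 131.04 = 186.92 → 187
B: 0.22×86 + 0.78×156 = 18.92 + 121.68 = 140.60 → 141
= RGB(65, 187, 141)


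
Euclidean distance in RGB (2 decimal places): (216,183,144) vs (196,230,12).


d = √[(R₁-R₂)² + (G₁-G₂)² + (B₁-B₂)²]
d = √[(216-196)² + (183-230)² + (144-12)²]
d = √[400 + 2209 + 17424]
d = √20033
d ≈ 141.54


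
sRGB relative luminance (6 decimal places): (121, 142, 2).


Linearize each channel (sRGB transfer function): c = v/255; c_lin = c/12.92 if c ≤ 0.04045, else ((c+0.055)/1.055)^2.4
  R: 121/255 ≈ 0.474510 > 0.04045 → ((0.474510+0.055)/1.055)^2.4 ≈ 0.191202
  G: 142/255 ≈ 0.556863 > 0.04045 → ((0.556863+0.055)/1.055)^2.4 ≈ 0.270498
  B: 2/255 ≈ 0.007843 ≤ 0.04045 → 0.007843/12.92 ≈ 0.000607
R_lin = 0.191202, G_lin = 0.270498, B_lin = 0.000607
L = 0.2126×R + 0.7152×G + 0.0722×B
L = 0.2126×0.191202 + 0.7152×0.270498 + 0.0722×0.000607
L ≈ 0.234153


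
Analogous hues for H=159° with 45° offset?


Base hue: 159°
Left analog: (159 - 45) mod 360 = 114°
Right analog: (159 + 45) mod 360 = 204°
Analogous hues = 114° and 204°


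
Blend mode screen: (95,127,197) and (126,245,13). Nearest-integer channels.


Screen: C = 255 - (255-A)×(255-B)/255, rounded to nearest integer
R: 255 - (255-95)×(255-126)/255 = 255 - 20640/255 ≈ 255 - 80.941 = 174.059 → 174
G: 255 - (255-127)×(255-245)/255 = 255 - 1280/255 ≈ 255 - 5.020 = 249.980 → 250
B: 255 - (255-197)×(255-13)/255 = 255 - 14036/255 ≈ 255 - 55.043 = 199.957 → 200
= RGB(174, 250, 200)


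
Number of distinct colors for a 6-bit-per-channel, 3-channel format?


Total bits = 6 bits/channel × 3 channels = 18 bits
Distinct colors = 2^18
= 262,144 colors


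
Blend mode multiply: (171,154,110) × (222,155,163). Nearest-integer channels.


Multiply: C = A×B/255, rounded to nearest integer
R: 171×222/255 = 37962/255 ≈ 148.871 → 149
G: 154×155/255 = 23870/255 ≈ 93.608 → 94
B: 110×163/255 = 17930/255 ≈ 70.314 → 70
= RGB(149, 94, 70)


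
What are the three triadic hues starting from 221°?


Triadic: equally spaced at 120° intervals
H1 = 221°
H2 = (221 + 120) mod 360 = 341°
H3 = (221 + 240) mod 360 = 101°
Triadic = 221°, 341°, 101°


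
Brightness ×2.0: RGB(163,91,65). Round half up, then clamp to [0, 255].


Multiply each channel by 2.0, round half up, clamp to [0, 255]
R: 163×2.0 = 326 → clamp → 255
G: 91×2.0 = 182
B: 65×2.0 = 130
= RGB(255, 182, 130)


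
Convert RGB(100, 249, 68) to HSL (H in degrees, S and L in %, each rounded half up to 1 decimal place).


Normalize: R'=100/255≈0.3922, G'=249/255≈0.9765, B'=68/255≈0.2667
Max=249/255, Min=68/255, Δ=Max-Min=181/255
L = (Max+Min)/2 = (249+68)/510 = 317/510 = 0.62156… → L = 62.2%
L > 0.5 → S = Δ/(2-Max-Min) = 181/(510-249-68) = 181/193 = 0.93782… → S = 93.8%
(the 1/255 factors cancel in S and H, so raw channel differences can be used)
Max is G' → H = 60 × ((B-R)/Δ + 2) = 60 × ((68-100)/181 + 2)
  -32/181 + 2 = -0.1767… + 2 = 1.8232…
  H = 60 × 1.8232… = 109.392…° → H = 109.4°
= HSL(109.4°, 93.8%, 62.2%)


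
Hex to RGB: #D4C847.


D4 → 212 (R)
C8 → 200 (G)
47 → 71 (B)
= RGB(212, 200, 71)


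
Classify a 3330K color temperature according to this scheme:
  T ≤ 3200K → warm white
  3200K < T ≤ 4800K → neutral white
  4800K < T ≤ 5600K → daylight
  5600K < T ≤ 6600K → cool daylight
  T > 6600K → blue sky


Temperature: 3330K
3200K < 3330K ≤ 4800K → neutral white
Classification: neutral white


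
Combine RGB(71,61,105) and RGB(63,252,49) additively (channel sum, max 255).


Additive: each channel = min(255, C₁+C₂)
R: 71+63 = 134 → 134
G: 61+252 = 313 → 255
B: 105+49 = 154 → 154
= RGB(134, 255, 154)


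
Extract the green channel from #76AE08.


Color: #76AE08
R = 76 = 118
G = AE = 174
B = 08 = 8
Green = 174


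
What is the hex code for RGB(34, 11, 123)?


R = 34 → 22 (hex)
G = 11 → 0B (hex)
B = 123 → 7B (hex)
Hex = #220B7B


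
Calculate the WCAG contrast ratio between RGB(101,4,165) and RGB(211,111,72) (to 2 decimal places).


Linearize each sRGB channel c=v/255: c/12.92 if c ≤ 0.04045 else ((c+0.055)/1.055)^2.4
L = 0.2126×R_lin + 0.7152×G_lin + 0.0722×B_lin
Color 1 (101,4,165):
  R=101: 101/255≈0.3961 > 0.04045 → ((0.3961+0.055)/1.055)^2.4 ≈ 0.13014
  G=4: 4/255≈0.0157 ≤ 0.04045 → 0.0157/12.92 ≈ 0.00121
  B=165: 165/255≈0.6471 > 0.04045 → ((0.6471+0.055)/1.055)^2.4 ≈ 0.37626
  L1 = 0.2126×0.13014 + 0.7152×0.00121 + 0.0722×0.37626 ≈ 0.05570
Color 2 (211,111,72):
  R=211: 211/255≈0.8275 > 0.04045 → ((0.8275+0.055)/1.055)^2.4 ≈ 0.65141
  G=111: 111/255≈0.4353 > 0.04045 → ((0.4353+0.055)/1.055)^2.4 ≈ 0.15896
  B=72: 72/255≈0.2824 > 0.04045 → ((0.2824+0.055)/1.055)^2.4 ≈ 0.06480
  L2 = 0.2126×0.65141 + 0.7152×0.15896 + 0.0722×0.06480 ≈ 0.25686
Lighter = 0.25686, Darker = 0.05570
Ratio = (L_lighter + 0.05) / (L_darker + 0.05)
Ratio = (0.25686 + 0.05) / (0.05570 + 0.05) = 0.30686 / 0.10570 ≈ 2.9030
Ratio ≈ 2.90:1


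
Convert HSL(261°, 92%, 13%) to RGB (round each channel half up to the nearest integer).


H=261°, S=0.92, L=0.13
C = (1-|2L-1|)×S = (1-|-0.74|)×0.92 = 0.2392
H' = H/60 = 261/60 ≈ 4.3500; X = C×(1-|H' mod 2 - 1|) = 0.08372
m = L - C/2 = 0.13 - 0.1196 = 0.0104
Sector ⌊H'⌋ = 4 → (R',G',B') = (0.08372, 0.0, 0.2392)
RGB = ((R'+m)×255, (G'+m)×255, (B'+m)×255) = (24.0006, 2.652, 63.648)
Round half up → RGB(24, 3, 64)


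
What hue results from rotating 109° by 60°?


New hue = (H + rotation) mod 360
New hue = (109 + 60) mod 360
= 169 mod 360
= 169°


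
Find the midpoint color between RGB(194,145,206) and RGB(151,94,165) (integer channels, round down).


Midpoint: each channel = ⌊(C₁+C₂)/2⌋
R: ⌊(194+151)/2⌋ = 172
G: ⌊(145+94)/2⌋ = 119
B: ⌊(206+165)/2⌋ = 185
= RGB(172, 119, 185)


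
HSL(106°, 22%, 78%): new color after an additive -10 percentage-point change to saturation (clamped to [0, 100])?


Original S = 22%
Adjustment = -10 percentage points
New S = 22 + (-10) = 12
Clamp to [0, 100] → 12
= HSL(106°, 12%, 78%)


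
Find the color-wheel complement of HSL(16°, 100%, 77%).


Complement = opposite side of color wheel = hue + 180°
H' = (16 + 180) mod 360 = 196°
S and L unchanged.
= HSL(196°, 100%, 77%)


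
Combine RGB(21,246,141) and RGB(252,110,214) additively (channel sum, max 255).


Additive: each channel = min(255, C₁+C₂)
R: 21+252 = 273 → 255
G: 246+110 = 356 → 255
B: 141+214 = 355 → 255
= RGB(255, 255, 255)


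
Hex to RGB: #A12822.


A1 → 161 (R)
28 → 40 (G)
22 → 34 (B)
= RGB(161, 40, 34)


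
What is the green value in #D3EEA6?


Color: #D3EEA6
R = D3 = 211
G = EE = 238
B = A6 = 166
Green = 238


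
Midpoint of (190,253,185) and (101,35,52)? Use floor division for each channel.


Midpoint: each channel = ⌊(C₁+C₂)/2⌋
R: ⌊(190+101)/2⌋ = 145
G: ⌊(253+35)/2⌋ = 144
B: ⌊(185+52)/2⌋ = 118
= RGB(145, 144, 118)


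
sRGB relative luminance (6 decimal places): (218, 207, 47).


Linearize each channel (sRGB transfer function): c = v/255; c_lin = c/12.92 if c ≤ 0.04045, else ((c+0.055)/1.055)^2.4
  R: 218/255 ≈ 0.854902 > 0.04045 → ((0.854902+0.055)/1.055)^2.4 ≈ 0.701102
  G: 207/255 ≈ 0.811765 > 0.04045 → ((0.811765+0.055)/1.055)^2.4 ≈ 0.623960
  B: 47/255 ≈ 0.184314 > 0.04045 → ((0.184314+0.055)/1.055)^2.4 ≈ 0.028426
R_lin = 0.701102, G_lin = 0.623960, B_lin = 0.028426
L = 0.2126×R + 0.7152×G + 0.0722×B
L = 0.2126×0.701102 + 0.7152×0.623960 + 0.0722×0.028426
L ≈ 0.597363


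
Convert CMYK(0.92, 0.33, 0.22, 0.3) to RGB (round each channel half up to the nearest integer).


R = 255 × (1-C) × (1-K) = 255 × 0.08 × 0.70 = 14.28 → 14
G = 255 × (1-M) × (1-K) = 255 × 0.67 × 0.70 = 119.595 → 120
B = 255 × (1-Y) × (1-K) = 255 × 0.78 × 0.70 = 139.23 → 139
= RGB(14, 120, 139)


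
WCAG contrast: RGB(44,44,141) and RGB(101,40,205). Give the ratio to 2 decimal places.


Linearize each sRGB channel c=v/255: c/12.92 if c ≤ 0.04045 else ((c+0.055)/1.055)^2.4
L = 0.2126×R_lin + 0.7152×G_lin + 0.0722×B_lin
Color 1 (44,44,141):
  R=44: 44/255≈0.1725 > 0.04045 → ((0.1725+0.055)/1.055)^2.4 ≈ 0.02519
  G=44: 44/255≈0.1725 > 0.04045 → ((0.1725+0.055)/1.055)^2.4 ≈ 0.02519
  B=141: 141/255≈0.5529 > 0.04045 → ((0.5529+0.055)/1.055)^2.4 ≈ 0.26636
  L1 = 0.2126×0.02519 + 0.7152×0.02519 + 0.0722×0.26636 ≈ 0.04260
Color 2 (101,40,205):
  R=101: 101/255≈0.3961 > 0.04045 → ((0.3961+0.055)/1.055)^2.4 ≈ 0.13014
  G=40: 40/255≈0.1569 > 0.04045 → ((0.1569+0.055)/1.055)^2.4 ≈ 0.02122
  B=205: 205/255≈0.8039 > 0.04045 → ((0.8039+0.055)/1.055)^2.4 ≈ 0.61050
  L2 = 0.2126×0.13014 + 0.7152×0.02122 + 0.0722×0.61050 ≈ 0.08692
Lighter = 0.08692, Darker = 0.04260
Ratio = (L_lighter + 0.05) / (L_darker + 0.05)
Ratio = (0.08692 + 0.05) / (0.04260 + 0.05) = 0.13692 / 0.09260 ≈ 1.4786
Ratio ≈ 1.48:1


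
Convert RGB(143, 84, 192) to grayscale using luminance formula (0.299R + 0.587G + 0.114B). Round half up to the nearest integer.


Gray = 0.299×R + 0.587×G + 0.114×B
Gray = 0.299×143 + 0.587×84 + 0.114×192
Gray = 42.757 + 49.308 + 21.888
Gray = 113.953 → round half up → 114
Gray = 114


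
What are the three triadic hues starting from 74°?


Triadic: equally spaced at 120° intervals
H1 = 74°
H2 = (74 + 120) mod 360 = 194°
H3 = (74 + 240) mod 360 = 314°
Triadic = 74°, 194°, 314°


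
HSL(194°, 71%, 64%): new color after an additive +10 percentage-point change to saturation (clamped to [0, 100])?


Original S = 71%
Adjustment = +10 percentage points
New S = 71 + (10) = 81
Clamp to [0, 100] → 81
= HSL(194°, 81%, 64%)


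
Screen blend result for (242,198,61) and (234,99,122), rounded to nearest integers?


Screen: C = 255 - (255-A)×(255-B)/255, rounded to nearest integer
R: 255 - (255-242)×(255-234)/255 = 255 - 273/255 ≈ 255 - 1.071 = 253.929 → 254
G: 255 - (255-198)×(255-99)/255 = 255 - 8892/255 ≈ 255 - 34.871 = 220.129 → 220
B: 255 - (255-61)×(255-122)/255 = 255 - 25802/255 ≈ 255 - 101.184 = 153.816 → 154
= RGB(254, 220, 154)


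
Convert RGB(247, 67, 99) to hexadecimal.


R = 247 → F7 (hex)
G = 67 → 43 (hex)
B = 99 → 63 (hex)
Hex = #F74363


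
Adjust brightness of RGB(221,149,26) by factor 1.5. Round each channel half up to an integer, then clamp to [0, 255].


Multiply each channel by 1.5, round half up, clamp to [0, 255]
R: 221×1.5 = 331.5 → round → 332 → clamp → 255
G: 149×1.5 = 223.5 → round → 224
B: 26×1.5 = 39
= RGB(255, 224, 39)


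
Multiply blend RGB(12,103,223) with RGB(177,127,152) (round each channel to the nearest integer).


Multiply: C = A×B/255, rounded to nearest integer
R: 12×177/255 = 2124/255 ≈ 8.329 → 8
G: 103×127/255 = 13081/255 ≈ 51.298 → 51
B: 223×152/255 = 33896/255 ≈ 132.925 → 133
= RGB(8, 51, 133)


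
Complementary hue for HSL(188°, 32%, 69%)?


Complement = opposite side of color wheel = hue + 180°
H' = (188 + 180) mod 360 = 8°
S and L unchanged.
= HSL(8°, 32%, 69%)


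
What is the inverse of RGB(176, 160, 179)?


Invert: (255-R, 255-G, 255-B)
R: 255-176 = 79
G: 255-160 = 95
B: 255-179 = 76
= RGB(79, 95, 76)


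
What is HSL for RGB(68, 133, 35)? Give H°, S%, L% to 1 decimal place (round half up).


Normalize: R'=68/255≈0.2667, G'=133/255≈0.5216, B'=35/255≈0.1373
Max=133/255, Min=35/255, Δ=Max-Min=98/255
L = (Max+Min)/2 = (133+35)/510 = 168/510 = 0.32941… → L = 32.9%
L ≤ 0.5 → S = Δ/(Max+Min) = 98/(133+35) = 98/168 = 0.58333… → S = 58.3%
(the 1/255 factors cancel in S and H, so raw channel differences can be used)
Max is G' → H = 60 × ((B-R)/Δ + 2) = 60 × ((35-68)/98 + 2)
  -33/98 + 2 = -0.3367… + 2 = 1.6632…
  H = 60 × 1.6632… = 99.795…° → H = 99.8°
= HSL(99.8°, 58.3%, 32.9%)


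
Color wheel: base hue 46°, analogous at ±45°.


Base hue: 46°
Left analog: (46 - 45) mod 360 = 1°
Right analog: (46 + 45) mod 360 = 91°
Analogous hues = 1° and 91°


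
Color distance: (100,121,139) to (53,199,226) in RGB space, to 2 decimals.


d = √[(R₁-R₂)² + (G₁-G₂)² + (B₁-B₂)²]
d = √[(100-53)² + (121-199)² + (139-226)²]
d = √[2209 + 6084 + 7569]
d = √15862
d ≈ 125.94


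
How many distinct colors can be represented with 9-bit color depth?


Colors = 2^bits = 2^9
= 512 colors


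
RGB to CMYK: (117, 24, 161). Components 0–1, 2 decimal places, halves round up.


R'=117/255≈0.4588, G'=24/255≈0.0941, B'=161/255≈0.6314
K = 1 - max(R',G',B') = 1 - 161/255 = 94/255 = 0.36862… → 0.37
(1-R'-K)/(1-K) simplifies to (max-R)/max with max = 161:
C = (161-117)/161 = 44/161 = 0.27329… → 0.27
M = (161-24)/161 = 137/161 = 0.85093… → 0.85
Y = (161-161)/161 = 0/161 = 0 → 0.00
= CMYK(0.27, 0.85, 0.00, 0.37)


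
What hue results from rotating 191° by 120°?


New hue = (H + rotation) mod 360
New hue = (191 + 120) mod 360
= 311 mod 360
= 311°


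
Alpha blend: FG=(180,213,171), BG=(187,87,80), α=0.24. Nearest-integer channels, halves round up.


C = α×F + (1-α)×B, with 1-α = 0.76
R: 0.24×180 + 0.76×187 = 43.20 + 142.12 = 185.32 → 185
G: 0.24×213 + 0.76×87 = 51.12 + 66.12 = 117.24 → 117
B: 0.24×171 + 0.76×80 = 41.04 + 60.80 = 101.84 → 102
= RGB(185, 117, 102)


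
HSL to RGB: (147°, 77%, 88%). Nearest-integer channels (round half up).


H=147°, S=0.77, L=0.88
C = (1-|2L-1|)×S = (1-|0.76|)×0.77 = 0.1848
H' = H/60 = 147/60 ≈ 2.4500; X = C×(1-|H' mod 2 - 1|) = 0.08316
m = L - C/2 = 0.88 - 0.0924 = 0.7876
Sector ⌊H'⌋ = 2 → (R',G',B') = (0.0, 0.1848, 0.08316)
RGB = ((R'+m)×255, (G'+m)×255, (B'+m)×255) = (200.838, 247.962, 222.0438)
Round half up → RGB(201, 248, 222)


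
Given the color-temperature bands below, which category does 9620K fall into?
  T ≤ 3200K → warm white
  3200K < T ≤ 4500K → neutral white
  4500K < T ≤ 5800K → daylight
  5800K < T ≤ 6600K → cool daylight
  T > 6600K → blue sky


Temperature: 9620K
9620K > 6600K → blue sky
Classification: blue sky


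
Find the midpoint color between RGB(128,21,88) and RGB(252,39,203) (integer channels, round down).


Midpoint: each channel = ⌊(C₁+C₂)/2⌋
R: ⌊(128+252)/2⌋ = 190
G: ⌊(21+39)/2⌋ = 30
B: ⌊(88+203)/2⌋ = 145
= RGB(190, 30, 145)


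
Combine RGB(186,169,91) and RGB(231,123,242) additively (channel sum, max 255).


Additive: each channel = min(255, C₁+C₂)
R: 186+231 = 417 → 255
G: 169+123 = 292 → 255
B: 91+242 = 333 → 255
= RGB(255, 255, 255)


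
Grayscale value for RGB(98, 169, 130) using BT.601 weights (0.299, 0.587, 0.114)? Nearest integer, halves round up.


Gray = 0.299×R + 0.587×G + 0.114×B
Gray = 0.299×98 + 0.587×169 + 0.114×130
Gray = 29.302 + 99.203 + 14.820
Gray = 143.325 → round half up → 143
Gray = 143


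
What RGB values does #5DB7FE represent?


5D → 93 (R)
B7 → 183 (G)
FE → 254 (B)
= RGB(93, 183, 254)
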